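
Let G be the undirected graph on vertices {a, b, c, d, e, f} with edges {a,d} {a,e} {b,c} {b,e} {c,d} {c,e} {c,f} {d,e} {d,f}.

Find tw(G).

2

A width-2 tree decomposition is:
Bags: B1 = {c, d, e}  B2 = {a, d, e}  B3 = {c, d, f}  B4 = {b, c, e}
Tree: B1–B2, B1–B3, B1–B4
Each bag holds 3 vertices, so the decomposition has width 2, which upper-bounds the treewidth. For the lower bound, the 3 vertices {c, d, e} are pairwise adjacent, and any tree decomposition puts a clique entirely inside one bag — forcing width ≥ 2. Combining the bounds, tw(G) = 2.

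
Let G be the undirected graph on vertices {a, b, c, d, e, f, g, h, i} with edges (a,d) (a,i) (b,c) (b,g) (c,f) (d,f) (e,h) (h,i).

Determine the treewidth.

1

A width-1 tree decomposition is:
Bags: B1 = {e, h}  B2 = {h, i}  B3 = {a, i}  B4 = {a, d}  B5 = {d, f}  B6 = {c, f}  B7 = {b, c}  B8 = {b, g}
Tree: B1–B2, B2–B3, B3–B4, B4–B5, B5–B6, B6–B7, B7–B8
The largest bag has 2 vertices, giving width 1; this decomposition certifies tw(G) ≤ 1. Since G has at least one edge (e.g. e–h), it is not an edgeless graph, so tw(G) ≥ 1. Combining the bounds, tw(G) = 1.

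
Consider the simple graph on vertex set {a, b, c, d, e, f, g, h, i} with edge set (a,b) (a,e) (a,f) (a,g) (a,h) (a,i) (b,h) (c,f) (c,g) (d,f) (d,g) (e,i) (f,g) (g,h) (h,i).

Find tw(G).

2

A width-2 tree decomposition is:
Bags: B1 = {d, f, g}  B2 = {a, f, g}  B3 = {a, g, h}  B4 = {a, b, h}  B5 = {a, h, i}  B6 = {c, f, g}  B7 = {a, e, i}
Tree: B1–B2, B2–B3, B3–B4, B4–B5, B2–B6, B5–B7
Each bag holds 3 vertices, so the decomposition has width 2, which upper-bounds the treewidth. Conversely, {d, f, g} is a clique of size 3, and the vertices of any clique must share a bag in every tree decomposition; so some bag has ≥ 3 vertices and tw(G) ≥ 2. Hence tw(G) = 2 exactly.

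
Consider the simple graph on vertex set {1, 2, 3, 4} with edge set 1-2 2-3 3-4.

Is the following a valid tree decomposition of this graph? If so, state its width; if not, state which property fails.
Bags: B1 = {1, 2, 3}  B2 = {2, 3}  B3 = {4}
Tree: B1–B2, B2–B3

A tree decomposition must satisfy three properties: every vertex lies in some bag; for every edge, both endpoints lie together in some bag; and for every vertex, the bags containing it form a connected subtree. Here edge (3,4) lies in no bag, so the decomposition is invalid.

No — edge (3,4) lies in no bag.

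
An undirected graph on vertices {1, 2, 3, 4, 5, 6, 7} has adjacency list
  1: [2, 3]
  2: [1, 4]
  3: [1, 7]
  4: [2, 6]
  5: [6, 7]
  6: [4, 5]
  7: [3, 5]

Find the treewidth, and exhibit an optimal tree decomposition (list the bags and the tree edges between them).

Treewidth 2.
One optimal decomposition is:
Bags: B1 = {5, 6, 7}  B2 = {4, 6, 7}  B3 = {2, 4, 7}  B4 = {1, 2, 7}  B5 = {1, 3, 7}
Tree: B1–B2, B2–B3, B3–B4, B4–B5

The largest bag has 3 vertices, giving width 2; this decomposition certifies tw(G) ≤ 2. The edges 7–5–6–4–2–1–3–7 form a cycle, so G is not a tree and its treewidth is at least 2. Therefore the treewidth is 2.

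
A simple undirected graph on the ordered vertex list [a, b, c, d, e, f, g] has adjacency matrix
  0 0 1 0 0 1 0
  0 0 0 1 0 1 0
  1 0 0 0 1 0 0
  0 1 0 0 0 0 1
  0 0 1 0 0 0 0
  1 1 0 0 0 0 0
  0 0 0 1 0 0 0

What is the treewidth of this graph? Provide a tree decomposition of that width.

Treewidth 1.
One optimal decomposition is:
Bags: B1 = {c, e}  B2 = {a, c}  B3 = {a, f}  B4 = {b, f}  B5 = {b, d}  B6 = {d, g}
Tree: B1–B2, B2–B3, B3–B4, B4–B5, B5–B6

Each bag holds 2 vertices, so the decomposition has width 1, which upper-bounds the treewidth. Any graph with an edge has treewidth ≥ 1, and G has the edge e–c. Hence tw(G) = 1 exactly.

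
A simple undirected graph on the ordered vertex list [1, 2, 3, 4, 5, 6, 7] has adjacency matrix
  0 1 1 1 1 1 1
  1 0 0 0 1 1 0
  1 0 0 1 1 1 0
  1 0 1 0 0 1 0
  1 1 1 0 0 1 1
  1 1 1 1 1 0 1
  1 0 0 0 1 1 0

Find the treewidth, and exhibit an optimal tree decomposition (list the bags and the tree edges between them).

Each bag holds 4 vertices, so the decomposition has width 3, which upper-bounds the treewidth. Conversely, {1, 3, 4, 6} is a clique of size 4, and the vertices of any clique must share a bag in every tree decomposition; so some bag has ≥ 4 vertices and tw(G) ≥ 3. Therefore the treewidth is 3.

Treewidth 3.
One such decomposition:
Bags: B1 = {1, 3, 5, 6}  B2 = {1, 3, 4, 6}  B3 = {1, 2, 5, 6}  B4 = {1, 5, 6, 7}
Tree: B1–B2, B1–B3, B1–B4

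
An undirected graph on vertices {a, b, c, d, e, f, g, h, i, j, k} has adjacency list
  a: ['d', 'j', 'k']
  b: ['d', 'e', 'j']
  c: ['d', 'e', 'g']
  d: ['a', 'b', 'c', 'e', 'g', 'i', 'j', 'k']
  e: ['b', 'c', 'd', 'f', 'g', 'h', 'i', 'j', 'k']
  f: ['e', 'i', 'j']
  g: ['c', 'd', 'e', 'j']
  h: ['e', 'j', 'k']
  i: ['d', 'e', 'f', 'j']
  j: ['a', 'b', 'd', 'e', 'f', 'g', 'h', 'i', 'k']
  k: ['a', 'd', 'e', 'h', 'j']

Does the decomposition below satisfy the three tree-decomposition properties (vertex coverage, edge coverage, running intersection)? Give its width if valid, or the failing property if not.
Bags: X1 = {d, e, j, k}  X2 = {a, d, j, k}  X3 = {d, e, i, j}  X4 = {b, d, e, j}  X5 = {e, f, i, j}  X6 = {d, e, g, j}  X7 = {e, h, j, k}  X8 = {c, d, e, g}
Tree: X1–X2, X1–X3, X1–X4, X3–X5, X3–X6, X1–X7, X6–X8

Yes; width 3.

Every vertex of G appears in some bag (union = {a, b, c, d, e, f, g, h, i, j, k}); every edge is covered by a bag; and for each vertex v the set of bags containing v is connected in the bag tree. The decomposition is therefore valid. The largest bag has 4 vertices, so the width is 3.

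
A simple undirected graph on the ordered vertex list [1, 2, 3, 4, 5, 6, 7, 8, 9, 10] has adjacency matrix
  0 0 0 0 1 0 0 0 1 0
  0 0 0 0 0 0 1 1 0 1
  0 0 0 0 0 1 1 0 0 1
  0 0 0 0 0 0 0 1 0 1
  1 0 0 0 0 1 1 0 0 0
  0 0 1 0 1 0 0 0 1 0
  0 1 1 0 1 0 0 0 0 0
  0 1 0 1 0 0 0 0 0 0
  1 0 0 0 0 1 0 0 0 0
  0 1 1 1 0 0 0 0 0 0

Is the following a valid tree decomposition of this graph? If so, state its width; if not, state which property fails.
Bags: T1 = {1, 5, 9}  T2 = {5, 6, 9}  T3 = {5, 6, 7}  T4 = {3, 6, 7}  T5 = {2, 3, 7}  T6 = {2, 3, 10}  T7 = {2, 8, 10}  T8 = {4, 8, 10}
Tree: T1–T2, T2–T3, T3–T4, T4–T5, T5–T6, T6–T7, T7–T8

Yes; width 2.

Checking the three conditions: (i) the bags cover all of {1, 2, 3, 4, 5, 6, 7, 8, 9, 10}; (ii) for each edge, some bag contains both endpoints; (iii) the bags containing any fixed vertex form a subtree. All hold, so the decomposition is valid with width 3 − 1 = 2.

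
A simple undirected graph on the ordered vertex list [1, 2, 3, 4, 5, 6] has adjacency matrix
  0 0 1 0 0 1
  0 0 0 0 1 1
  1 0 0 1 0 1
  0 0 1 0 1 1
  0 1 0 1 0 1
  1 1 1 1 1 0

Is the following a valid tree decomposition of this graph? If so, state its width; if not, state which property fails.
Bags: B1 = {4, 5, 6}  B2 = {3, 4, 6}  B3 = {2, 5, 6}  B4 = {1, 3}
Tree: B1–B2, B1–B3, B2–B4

No — edge (6,1) lies in no bag.

A tree decomposition must satisfy three properties: every vertex lies in some bag; for every edge, both endpoints lie together in some bag; and for every vertex, the bags containing it form a connected subtree. Here edge (6,1) lies in no bag, so the decomposition is invalid.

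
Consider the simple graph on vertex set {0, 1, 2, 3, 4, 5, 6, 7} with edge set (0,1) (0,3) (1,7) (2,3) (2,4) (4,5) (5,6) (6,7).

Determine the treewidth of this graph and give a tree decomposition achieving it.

Every bag has size at most 3, so the width is 3 − 1 = 2 and tw(G) ≤ 2. The edges 3–2–4–5–6–7–1–0–3 form a cycle, so G is not a tree and its treewidth is at least 2. The upper and lower bounds meet at 2, so that is the treewidth.

Treewidth 2.
One optimal decomposition is:
Bags: B1 = {2, 3, 4}  B2 = {3, 4, 5}  B3 = {3, 5, 6}  B4 = {3, 6, 7}  B5 = {1, 3, 7}  B6 = {0, 1, 3}
Tree: B1–B2, B2–B3, B3–B4, B4–B5, B5–B6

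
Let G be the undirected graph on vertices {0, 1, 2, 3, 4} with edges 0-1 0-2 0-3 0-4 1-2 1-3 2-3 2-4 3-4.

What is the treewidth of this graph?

3

A width-3 tree decomposition is:
Bags: B1 = {0, 2, 3, 4}  B2 = {0, 1, 2, 3}
Tree: B1–B2
The largest bag has 4 vertices, giving width 3; this decomposition certifies tw(G) ≤ 3. On the other hand G contains the 4-clique {0, 1, 2, 3}. A clique must lie in a single bag of any decomposition, so no decomposition can have width below 3. The upper and lower bounds meet at 3, so that is the treewidth.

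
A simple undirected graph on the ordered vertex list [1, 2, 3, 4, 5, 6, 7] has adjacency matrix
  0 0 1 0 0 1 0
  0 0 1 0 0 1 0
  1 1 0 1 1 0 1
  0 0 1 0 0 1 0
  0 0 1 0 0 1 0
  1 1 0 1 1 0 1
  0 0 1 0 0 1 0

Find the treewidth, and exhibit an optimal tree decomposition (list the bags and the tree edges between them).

Each bag holds 3 vertices, so the decomposition has width 2, which upper-bounds the treewidth. Since 6–2–3–5–6 is a cycle in G, G is not acyclic. Forests are exactly the graphs of treewidth ≤ 1, so tw(G) ≥ 2. Therefore the treewidth is 2.

Treewidth 2.
Bags: B1 = {2, 3, 6}  B2 = {3, 5, 6}  B3 = {3, 4, 6}  B4 = {1, 3, 6}  B5 = {3, 6, 7}
Tree: B1–B2, B2–B3, B3–B4, B4–B5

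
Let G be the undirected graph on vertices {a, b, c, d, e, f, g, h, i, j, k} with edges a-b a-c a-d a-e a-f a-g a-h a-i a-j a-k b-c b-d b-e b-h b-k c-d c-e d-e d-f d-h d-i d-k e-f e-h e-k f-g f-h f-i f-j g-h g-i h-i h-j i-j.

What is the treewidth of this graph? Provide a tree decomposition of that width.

Treewidth 4.
One such decomposition:
Bags: B1 = {a, b, d, e, h}  B2 = {a, b, d, e, k}  B3 = {a, d, e, f, h}  B4 = {a, b, c, d, e}  B5 = {a, d, f, h, i}  B6 = {a, f, g, h, i}  B7 = {a, f, h, i, j}
Tree: B1–B2, B1–B3, B1–B4, B3–B5, B5–B6, B6–B7

The largest bag has 5 vertices, giving width 4; this decomposition certifies tw(G) ≤ 4. On the other hand G contains the 5-clique {a, d, e, f, h}. A clique must lie in a single bag of any decomposition, so no decomposition can have width below 4. The upper and lower bounds meet at 4, so that is the treewidth.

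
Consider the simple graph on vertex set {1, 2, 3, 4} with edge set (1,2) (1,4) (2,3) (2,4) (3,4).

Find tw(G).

A width-2 tree decomposition is:
Bags: B1 = {2, 3, 4}  B2 = {1, 2, 4}
Tree: B1–B2
The largest bag has 3 vertices, giving width 2; this decomposition certifies tw(G) ≤ 2. On the other hand G contains the 3-clique {1, 2, 4}. A clique must lie in a single bag of any decomposition, so no decomposition can have width below 2. The upper and lower bounds meet at 2, so that is the treewidth.

2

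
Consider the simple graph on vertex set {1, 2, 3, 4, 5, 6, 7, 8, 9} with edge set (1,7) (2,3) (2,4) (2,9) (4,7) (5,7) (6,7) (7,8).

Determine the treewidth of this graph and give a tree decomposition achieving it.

Treewidth 1.
One such decomposition:
Bags: B1 = {4, 7}  B2 = {5, 7}  B3 = {7, 8}  B4 = {2, 4}  B5 = {2, 9}  B6 = {1, 7}  B7 = {2, 3}  B8 = {6, 7}
Tree: B1–B2, B1–B3, B1–B4, B4–B5, B3–B6, B5–B7, B3–B8

The largest bag has 2 vertices, giving width 1; this decomposition certifies tw(G) ≤ 1. Since G has at least one edge (e.g. 4–7), it is not an edgeless graph, so tw(G) ≥ 1. Hence tw(G) = 1 exactly.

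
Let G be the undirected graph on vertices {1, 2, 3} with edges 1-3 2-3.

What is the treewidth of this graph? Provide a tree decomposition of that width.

Each bag holds 2 vertices, so the decomposition has width 1, which upper-bounds the treewidth. Since G has at least one edge (e.g. 3–2), it is not an edgeless graph, so tw(G) ≥ 1. Hence tw(G) = 1 exactly.

Treewidth 1.
One such decomposition:
Bags: B1 = {2, 3}  B2 = {1, 3}
Tree: B1–B2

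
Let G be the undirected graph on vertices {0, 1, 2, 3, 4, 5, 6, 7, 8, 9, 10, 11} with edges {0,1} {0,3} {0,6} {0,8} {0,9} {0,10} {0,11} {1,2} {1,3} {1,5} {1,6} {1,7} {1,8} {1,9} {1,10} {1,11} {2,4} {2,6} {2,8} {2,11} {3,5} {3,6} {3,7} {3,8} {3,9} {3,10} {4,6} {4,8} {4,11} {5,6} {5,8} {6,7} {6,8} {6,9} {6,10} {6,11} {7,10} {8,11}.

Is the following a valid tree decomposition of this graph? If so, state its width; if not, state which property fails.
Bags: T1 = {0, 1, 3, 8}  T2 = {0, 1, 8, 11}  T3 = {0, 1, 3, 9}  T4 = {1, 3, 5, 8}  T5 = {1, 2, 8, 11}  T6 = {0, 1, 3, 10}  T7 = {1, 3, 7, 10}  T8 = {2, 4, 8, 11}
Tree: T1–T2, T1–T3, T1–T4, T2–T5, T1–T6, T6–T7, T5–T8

A tree decomposition must satisfy three properties: every vertex lies in some bag; for every edge, both endpoints lie together in some bag; and for every vertex, the bags containing it form a connected subtree. Here vertex 6 appears in no bag, so the decomposition is invalid.

No — vertex 6 appears in no bag.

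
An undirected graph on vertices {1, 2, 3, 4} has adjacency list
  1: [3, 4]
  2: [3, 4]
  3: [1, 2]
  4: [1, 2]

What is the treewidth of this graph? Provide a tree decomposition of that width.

The largest bag has 3 vertices, giving width 2; this decomposition certifies tw(G) ≤ 2. Since 3–1–4–2–3 is a cycle in G, G is not acyclic. Forests are exactly the graphs of treewidth ≤ 1, so tw(G) ≥ 2. The upper and lower bounds meet at 2, so that is the treewidth.

Treewidth 2.
Bags: B1 = {1, 3, 4}  B2 = {2, 3, 4}
Tree: B1–B2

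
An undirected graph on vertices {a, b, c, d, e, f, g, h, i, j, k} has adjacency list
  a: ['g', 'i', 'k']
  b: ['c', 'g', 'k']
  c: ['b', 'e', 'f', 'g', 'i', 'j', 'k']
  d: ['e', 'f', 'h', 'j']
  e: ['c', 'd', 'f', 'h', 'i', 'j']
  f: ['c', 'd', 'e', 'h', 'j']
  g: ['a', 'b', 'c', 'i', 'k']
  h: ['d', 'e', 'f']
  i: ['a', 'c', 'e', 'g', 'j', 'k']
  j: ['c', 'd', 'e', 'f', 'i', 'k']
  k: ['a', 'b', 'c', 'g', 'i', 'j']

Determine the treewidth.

3

A width-3 tree decomposition is:
Bags: B1 = {c, i, j, k}  B2 = {c, e, i, j}  B3 = {c, e, f, j}  B4 = {d, e, f, j}  B5 = {c, g, i, k}  B6 = {a, g, i, k}  B7 = {b, c, g, k}  B8 = {d, e, f, h}
Tree: B1–B2, B2–B3, B3–B4, B1–B5, B5–B6, B5–B7, B4–B8
The largest bag has 4 vertices, giving width 3; this decomposition certifies tw(G) ≤ 3. On the other hand G contains the 4-clique {d, e, f, j}. A clique must lie in a single bag of any decomposition, so no decomposition can have width below 3. Therefore the treewidth is 3.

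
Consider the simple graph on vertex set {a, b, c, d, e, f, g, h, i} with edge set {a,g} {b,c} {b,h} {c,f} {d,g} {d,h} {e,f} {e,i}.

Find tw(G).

A width-1 tree decomposition is:
Bags: B1 = {e, i}  B2 = {e, f}  B3 = {c, f}  B4 = {b, c}  B5 = {b, h}  B6 = {d, h}  B7 = {d, g}  B8 = {a, g}
Tree: B1–B2, B2–B3, B3–B4, B4–B5, B5–B6, B6–B7, B7–B8
Every bag has size at most 2, so the width is 2 − 1 = 1 and tw(G) ≤ 1. Any graph with an edge has treewidth ≥ 1, and G has the edge i–e. The upper and lower bounds meet at 1, so that is the treewidth.

1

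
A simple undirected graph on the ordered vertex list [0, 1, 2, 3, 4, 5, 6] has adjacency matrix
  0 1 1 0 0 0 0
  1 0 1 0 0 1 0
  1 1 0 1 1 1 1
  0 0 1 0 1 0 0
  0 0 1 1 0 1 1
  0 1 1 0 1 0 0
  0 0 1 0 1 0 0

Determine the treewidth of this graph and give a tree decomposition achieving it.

Each bag holds 3 vertices, so the decomposition has width 2, which upper-bounds the treewidth. For the lower bound, the 3 vertices {0, 1, 2} are pairwise adjacent, and any tree decomposition puts a clique entirely inside one bag — forcing width ≥ 2. Hence tw(G) = 2 exactly.

Treewidth 2.
One optimal decomposition is:
Bags: B1 = {2, 4, 5}  B2 = {1, 2, 5}  B3 = {2, 4, 6}  B4 = {2, 3, 4}  B5 = {0, 1, 2}
Tree: B1–B2, B1–B3, B3–B4, B2–B5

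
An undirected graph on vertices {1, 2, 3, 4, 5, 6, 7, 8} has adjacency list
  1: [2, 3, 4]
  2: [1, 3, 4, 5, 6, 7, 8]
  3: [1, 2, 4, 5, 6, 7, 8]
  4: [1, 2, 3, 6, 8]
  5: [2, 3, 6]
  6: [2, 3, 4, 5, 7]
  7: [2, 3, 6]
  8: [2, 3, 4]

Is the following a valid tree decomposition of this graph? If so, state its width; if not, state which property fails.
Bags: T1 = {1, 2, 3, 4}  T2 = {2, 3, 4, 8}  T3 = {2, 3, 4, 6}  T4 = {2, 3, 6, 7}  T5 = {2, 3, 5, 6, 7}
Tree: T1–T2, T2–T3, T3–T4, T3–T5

No — bags containing vertex 7 are not connected in the tree.

A tree decomposition must satisfy three properties: every vertex lies in some bag; for every edge, both endpoints lie together in some bag; and for every vertex, the bags containing it form a connected subtree. Here bags containing vertex 7 are not connected in the tree, so the decomposition is invalid.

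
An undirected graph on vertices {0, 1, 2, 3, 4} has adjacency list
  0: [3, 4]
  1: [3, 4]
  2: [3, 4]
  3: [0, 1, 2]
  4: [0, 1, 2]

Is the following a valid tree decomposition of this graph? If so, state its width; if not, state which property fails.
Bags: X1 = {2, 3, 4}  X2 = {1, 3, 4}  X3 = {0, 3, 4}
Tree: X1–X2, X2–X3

Yes; width 2.

Every vertex of G appears in some bag (union = {0, 1, 2, 3, 4}); every edge is covered by a bag; and for each vertex v the set of bags containing v is connected in the bag tree. The decomposition is therefore valid. The largest bag has 3 vertices, so the width is 2.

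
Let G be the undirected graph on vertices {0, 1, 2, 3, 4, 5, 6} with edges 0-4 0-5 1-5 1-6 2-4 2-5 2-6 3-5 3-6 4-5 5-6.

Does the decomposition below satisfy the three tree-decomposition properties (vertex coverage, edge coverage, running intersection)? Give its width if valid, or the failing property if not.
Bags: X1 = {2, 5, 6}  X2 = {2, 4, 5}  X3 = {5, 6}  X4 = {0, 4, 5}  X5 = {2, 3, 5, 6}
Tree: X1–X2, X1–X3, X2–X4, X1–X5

No — vertex 1 appears in no bag.

A tree decomposition must satisfy three properties: every vertex lies in some bag; for every edge, both endpoints lie together in some bag; and for every vertex, the bags containing it form a connected subtree. Here vertex 1 appears in no bag, so the decomposition is invalid.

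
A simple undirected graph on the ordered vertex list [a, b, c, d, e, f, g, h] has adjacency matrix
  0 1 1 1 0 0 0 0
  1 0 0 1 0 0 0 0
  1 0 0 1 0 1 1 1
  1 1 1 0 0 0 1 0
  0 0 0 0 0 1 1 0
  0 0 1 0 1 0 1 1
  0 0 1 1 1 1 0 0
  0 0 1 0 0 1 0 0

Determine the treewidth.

A width-2 tree decomposition is:
Bags: B1 = {c, d, g}  B2 = {c, f, g}  B3 = {a, c, d}  B4 = {e, f, g}  B5 = {c, f, h}  B6 = {a, b, d}
Tree: B1–B2, B1–B3, B2–B4, B2–B5, B3–B6
Every bag has size at most 3, so the width is 3 − 1 = 2 and tw(G) ≤ 2. For the lower bound, the 3 vertices {e, f, g} are pairwise adjacent, and any tree decomposition puts a clique entirely inside one bag — forcing width ≥ 2. Combining the bounds, tw(G) = 2.

2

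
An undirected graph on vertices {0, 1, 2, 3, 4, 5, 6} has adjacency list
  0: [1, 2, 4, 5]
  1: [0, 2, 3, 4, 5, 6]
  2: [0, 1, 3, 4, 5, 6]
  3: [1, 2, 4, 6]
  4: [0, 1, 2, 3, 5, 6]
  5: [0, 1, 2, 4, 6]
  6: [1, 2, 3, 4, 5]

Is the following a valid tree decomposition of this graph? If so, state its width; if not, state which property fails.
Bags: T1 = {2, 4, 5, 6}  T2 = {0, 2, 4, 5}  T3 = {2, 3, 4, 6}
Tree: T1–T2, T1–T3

No — vertex 1 appears in no bag.

A tree decomposition must satisfy three properties: every vertex lies in some bag; for every edge, both endpoints lie together in some bag; and for every vertex, the bags containing it form a connected subtree. Here vertex 1 appears in no bag, so the decomposition is invalid.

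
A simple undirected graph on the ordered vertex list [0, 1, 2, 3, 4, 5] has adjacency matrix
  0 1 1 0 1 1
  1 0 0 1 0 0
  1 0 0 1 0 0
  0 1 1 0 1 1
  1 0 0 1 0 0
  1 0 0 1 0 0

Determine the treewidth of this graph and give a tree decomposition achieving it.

Treewidth 2.
One such decomposition:
Bags: B1 = {0, 1, 3}  B2 = {0, 3, 4}  B3 = {0, 2, 3}  B4 = {0, 3, 5}
Tree: B1–B2, B2–B3, B3–B4

Each bag holds 3 vertices, so the decomposition has width 2, which upper-bounds the treewidth. For the lower bound, G contains the cycle 1–3–4–0–1, so G is not a forest; only forests have treewidth ≤ 1, hence tw(G) ≥ 2. The upper and lower bounds meet at 2, so that is the treewidth.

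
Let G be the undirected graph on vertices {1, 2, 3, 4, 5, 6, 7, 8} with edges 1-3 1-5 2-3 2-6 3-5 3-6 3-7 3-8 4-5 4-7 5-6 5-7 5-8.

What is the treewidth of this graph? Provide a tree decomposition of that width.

Every bag has size at most 3, so the width is 3 − 1 = 2 and tw(G) ≤ 2. Conversely, {2, 3, 6} is a clique of size 3, and the vertices of any clique must share a bag in every tree decomposition; so some bag has ≥ 3 vertices and tw(G) ≥ 2. The upper and lower bounds meet at 2, so that is the treewidth.

Treewidth 2.
One optimal decomposition is:
Bags: B1 = {3, 5, 7}  B2 = {4, 5, 7}  B3 = {1, 3, 5}  B4 = {3, 5, 6}  B5 = {2, 3, 6}  B6 = {3, 5, 8}
Tree: B1–B2, B1–B3, B3–B4, B4–B5, B4–B6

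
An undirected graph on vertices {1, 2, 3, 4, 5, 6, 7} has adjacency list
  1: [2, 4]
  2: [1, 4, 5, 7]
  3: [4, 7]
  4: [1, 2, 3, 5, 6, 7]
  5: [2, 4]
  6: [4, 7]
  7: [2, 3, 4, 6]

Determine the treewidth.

A width-2 tree decomposition is:
Bags: B1 = {4, 6, 7}  B2 = {2, 4, 7}  B3 = {1, 2, 4}  B4 = {3, 4, 7}  B5 = {2, 4, 5}
Tree: B1–B2, B2–B3, B1–B4, B3–B5
Every bag has size at most 3, so the width is 3 − 1 = 2 and tw(G) ≤ 2. For the lower bound, the 3 vertices {1, 2, 4} are pairwise adjacent, and any tree decomposition puts a clique entirely inside one bag — forcing width ≥ 2. Therefore the treewidth is 2.

2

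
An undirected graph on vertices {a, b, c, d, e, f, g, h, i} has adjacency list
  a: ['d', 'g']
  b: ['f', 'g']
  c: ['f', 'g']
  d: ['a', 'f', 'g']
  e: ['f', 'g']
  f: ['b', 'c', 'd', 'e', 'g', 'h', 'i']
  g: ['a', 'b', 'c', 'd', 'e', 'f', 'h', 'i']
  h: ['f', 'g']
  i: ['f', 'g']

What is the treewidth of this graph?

2

A width-2 tree decomposition is:
Bags: B1 = {f, g, h}  B2 = {c, f, g}  B3 = {b, f, g}  B4 = {d, f, g}  B5 = {a, d, g}  B6 = {f, g, i}  B7 = {e, f, g}
Tree: B1–B2, B1–B3, B1–B4, B4–B5, B1–B6, B2–B7
The largest bag has 3 vertices, giving width 2; this decomposition certifies tw(G) ≤ 2. For the lower bound, the 3 vertices {a, d, g} are pairwise adjacent, and any tree decomposition puts a clique entirely inside one bag — forcing width ≥ 2. Hence tw(G) = 2 exactly.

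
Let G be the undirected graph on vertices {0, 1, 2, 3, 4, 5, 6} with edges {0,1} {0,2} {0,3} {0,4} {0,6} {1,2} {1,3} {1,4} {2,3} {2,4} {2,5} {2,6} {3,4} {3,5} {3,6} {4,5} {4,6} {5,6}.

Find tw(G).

A width-4 tree decomposition is:
Bags: B1 = {0, 1, 2, 3, 4}  B2 = {0, 2, 3, 4, 6}  B3 = {2, 3, 4, 5, 6}
Tree: B1–B2, B2–B3
Every bag has size at most 5, so the width is 5 − 1 = 4 and tw(G) ≤ 4. For the lower bound, the 5 vertices {0, 1, 2, 3, 4} are pairwise adjacent, and any tree decomposition puts a clique entirely inside one bag — forcing width ≥ 4. Therefore the treewidth is 4.

4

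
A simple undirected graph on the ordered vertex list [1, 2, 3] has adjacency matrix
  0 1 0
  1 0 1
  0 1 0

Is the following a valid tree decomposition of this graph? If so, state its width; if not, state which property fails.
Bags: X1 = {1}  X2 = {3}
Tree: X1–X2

No — vertex 2 appears in no bag.

A tree decomposition must satisfy three properties: every vertex lies in some bag; for every edge, both endpoints lie together in some bag; and for every vertex, the bags containing it form a connected subtree. Here vertex 2 appears in no bag, so the decomposition is invalid.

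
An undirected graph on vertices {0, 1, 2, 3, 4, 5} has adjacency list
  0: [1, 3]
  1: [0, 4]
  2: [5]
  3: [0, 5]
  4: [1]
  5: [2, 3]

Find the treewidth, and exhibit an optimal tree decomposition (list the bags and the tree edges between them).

Treewidth 1.
One optimal decomposition is:
Bags: B1 = {2, 5}  B2 = {3, 5}  B3 = {0, 3}  B4 = {0, 1}  B5 = {1, 4}
Tree: B1–B2, B2–B3, B3–B4, B4–B5

Every bag has size at most 2, so the width is 2 − 1 = 1 and tw(G) ≤ 1. Any graph with an edge has treewidth ≥ 1, and G has the edge 2–5. The upper and lower bounds meet at 1, so that is the treewidth.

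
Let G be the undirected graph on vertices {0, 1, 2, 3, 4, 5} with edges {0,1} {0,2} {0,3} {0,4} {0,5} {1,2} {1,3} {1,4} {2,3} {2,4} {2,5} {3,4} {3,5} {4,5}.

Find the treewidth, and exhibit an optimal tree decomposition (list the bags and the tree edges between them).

Treewidth 4.
One such decomposition:
Bags: B1 = {0, 2, 3, 4, 5}  B2 = {0, 1, 2, 3, 4}
Tree: B1–B2

Each bag holds 5 vertices, so the decomposition has width 4, which upper-bounds the treewidth. On the other hand G contains the 5-clique {0, 1, 2, 3, 4}. A clique must lie in a single bag of any decomposition, so no decomposition can have width below 4. Combining the bounds, tw(G) = 4.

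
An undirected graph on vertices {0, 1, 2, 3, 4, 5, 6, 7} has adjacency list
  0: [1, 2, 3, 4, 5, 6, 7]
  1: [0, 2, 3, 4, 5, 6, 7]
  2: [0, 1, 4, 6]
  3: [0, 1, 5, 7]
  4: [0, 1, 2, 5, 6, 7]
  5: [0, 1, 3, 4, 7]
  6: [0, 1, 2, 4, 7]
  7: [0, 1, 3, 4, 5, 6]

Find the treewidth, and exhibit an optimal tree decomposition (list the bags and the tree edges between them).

Every bag has size at most 5, so the width is 5 − 1 = 4 and tw(G) ≤ 4. For the lower bound, the 5 vertices {0, 1, 3, 5, 7} are pairwise adjacent, and any tree decomposition puts a clique entirely inside one bag — forcing width ≥ 4. Therefore the treewidth is 4.

Treewidth 4.
Bags: B1 = {0, 1, 3, 5, 7}  B2 = {0, 1, 4, 5, 7}  B3 = {0, 1, 4, 6, 7}  B4 = {0, 1, 2, 4, 6}
Tree: B1–B2, B2–B3, B3–B4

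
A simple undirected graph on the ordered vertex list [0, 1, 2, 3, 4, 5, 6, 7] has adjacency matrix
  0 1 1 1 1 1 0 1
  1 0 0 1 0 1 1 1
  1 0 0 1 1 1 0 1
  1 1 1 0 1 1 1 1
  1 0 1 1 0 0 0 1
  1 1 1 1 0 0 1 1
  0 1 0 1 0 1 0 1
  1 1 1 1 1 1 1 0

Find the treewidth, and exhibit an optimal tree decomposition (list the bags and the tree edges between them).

Treewidth 4.
Bags: B1 = {0, 1, 3, 5, 7}  B2 = {1, 3, 5, 6, 7}  B3 = {0, 2, 3, 5, 7}  B4 = {0, 2, 3, 4, 7}
Tree: B1–B2, B1–B3, B3–B4

Each bag holds 5 vertices, so the decomposition has width 4, which upper-bounds the treewidth. On the other hand G contains the 5-clique {0, 1, 3, 5, 7}. A clique must lie in a single bag of any decomposition, so no decomposition can have width below 4. Hence tw(G) = 4 exactly.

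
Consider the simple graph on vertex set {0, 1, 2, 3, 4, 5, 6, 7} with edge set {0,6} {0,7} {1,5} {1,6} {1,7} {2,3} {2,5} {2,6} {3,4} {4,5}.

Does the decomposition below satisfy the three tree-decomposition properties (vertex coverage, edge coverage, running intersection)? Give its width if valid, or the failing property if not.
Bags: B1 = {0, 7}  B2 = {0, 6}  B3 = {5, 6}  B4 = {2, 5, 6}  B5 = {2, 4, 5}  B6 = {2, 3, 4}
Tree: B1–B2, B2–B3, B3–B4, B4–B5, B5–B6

No — vertex 1 appears in no bag.

A tree decomposition must satisfy three properties: every vertex lies in some bag; for every edge, both endpoints lie together in some bag; and for every vertex, the bags containing it form a connected subtree. Here vertex 1 appears in no bag, so the decomposition is invalid.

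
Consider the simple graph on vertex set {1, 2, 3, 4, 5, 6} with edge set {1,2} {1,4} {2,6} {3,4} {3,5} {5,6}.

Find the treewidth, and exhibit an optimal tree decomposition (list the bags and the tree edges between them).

Each bag holds 3 vertices, so the decomposition has width 2, which upper-bounds the treewidth. The edges 2–1–4–3–5–6–2 form a cycle, so G is not a tree and its treewidth is at least 2. Combining the bounds, tw(G) = 2.

Treewidth 2.
One such decomposition:
Bags: B1 = {1, 2, 4}  B2 = {2, 3, 4}  B3 = {2, 3, 5}  B4 = {2, 5, 6}
Tree: B1–B2, B2–B3, B3–B4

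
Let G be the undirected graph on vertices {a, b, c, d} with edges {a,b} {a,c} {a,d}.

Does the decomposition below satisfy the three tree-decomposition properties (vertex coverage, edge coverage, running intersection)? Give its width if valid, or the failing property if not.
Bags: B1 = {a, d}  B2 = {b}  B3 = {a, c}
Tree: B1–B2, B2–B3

No — edge (a,b) lies in no bag.

A tree decomposition must satisfy three properties: every vertex lies in some bag; for every edge, both endpoints lie together in some bag; and for every vertex, the bags containing it form a connected subtree. Here edge (a,b) lies in no bag, so the decomposition is invalid.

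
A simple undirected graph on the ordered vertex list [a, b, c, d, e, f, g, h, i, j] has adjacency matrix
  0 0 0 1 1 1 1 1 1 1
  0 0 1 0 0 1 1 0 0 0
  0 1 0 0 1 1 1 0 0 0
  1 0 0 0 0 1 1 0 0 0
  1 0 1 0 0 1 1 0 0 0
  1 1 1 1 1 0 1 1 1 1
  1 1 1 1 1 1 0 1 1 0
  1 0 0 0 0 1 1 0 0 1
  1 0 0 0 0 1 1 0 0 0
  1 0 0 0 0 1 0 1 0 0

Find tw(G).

3

A width-3 tree decomposition is:
Bags: B1 = {c, e, f, g}  B2 = {a, e, f, g}  B3 = {a, f, g, h}  B4 = {a, d, f, g}  B5 = {b, c, f, g}  B6 = {a, f, g, i}  B7 = {a, f, h, j}
Tree: B1–B2, B2–B3, B3–B4, B1–B5, B4–B6, B3–B7
Each bag holds 4 vertices, so the decomposition has width 3, which upper-bounds the treewidth. Conversely, {c, e, f, g} is a clique of size 4, and the vertices of any clique must share a bag in every tree decomposition; so some bag has ≥ 4 vertices and tw(G) ≥ 3. Combining the bounds, tw(G) = 3.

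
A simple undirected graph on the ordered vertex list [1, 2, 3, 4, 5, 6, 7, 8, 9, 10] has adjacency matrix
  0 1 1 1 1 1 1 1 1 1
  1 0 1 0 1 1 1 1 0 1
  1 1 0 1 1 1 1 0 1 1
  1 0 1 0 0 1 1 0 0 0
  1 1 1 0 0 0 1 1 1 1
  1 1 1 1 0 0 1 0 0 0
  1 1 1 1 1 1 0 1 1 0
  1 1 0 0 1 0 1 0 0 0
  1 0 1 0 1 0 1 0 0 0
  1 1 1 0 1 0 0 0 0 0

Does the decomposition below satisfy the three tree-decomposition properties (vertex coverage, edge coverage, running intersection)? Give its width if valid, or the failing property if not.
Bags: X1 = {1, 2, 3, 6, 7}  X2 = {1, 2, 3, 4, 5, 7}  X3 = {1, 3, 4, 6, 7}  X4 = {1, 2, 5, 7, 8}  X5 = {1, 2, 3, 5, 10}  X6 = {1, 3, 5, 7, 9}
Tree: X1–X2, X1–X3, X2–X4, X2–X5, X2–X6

No — bags containing vertex 4 are not connected in the tree.

A tree decomposition must satisfy three properties: every vertex lies in some bag; for every edge, both endpoints lie together in some bag; and for every vertex, the bags containing it form a connected subtree. Here bags containing vertex 4 are not connected in the tree, so the decomposition is invalid.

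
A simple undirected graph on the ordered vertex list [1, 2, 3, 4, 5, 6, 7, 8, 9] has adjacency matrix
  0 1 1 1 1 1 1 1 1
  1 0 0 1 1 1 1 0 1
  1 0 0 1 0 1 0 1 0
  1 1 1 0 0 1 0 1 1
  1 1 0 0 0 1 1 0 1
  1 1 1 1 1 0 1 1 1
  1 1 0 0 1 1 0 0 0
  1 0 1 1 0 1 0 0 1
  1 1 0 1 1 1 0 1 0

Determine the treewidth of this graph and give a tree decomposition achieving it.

Treewidth 4.
One optimal decomposition is:
Bags: B1 = {1, 2, 4, 6, 9}  B2 = {1, 4, 6, 8, 9}  B3 = {1, 2, 5, 6, 9}  B4 = {1, 2, 5, 6, 7}  B5 = {1, 3, 4, 6, 8}
Tree: B1–B2, B1–B3, B3–B4, B2–B5

Every bag has size at most 5, so the width is 5 − 1 = 4 and tw(G) ≤ 4. On the other hand G contains the 5-clique {1, 4, 6, 8, 9}. A clique must lie in a single bag of any decomposition, so no decomposition can have width below 4. Therefore the treewidth is 4.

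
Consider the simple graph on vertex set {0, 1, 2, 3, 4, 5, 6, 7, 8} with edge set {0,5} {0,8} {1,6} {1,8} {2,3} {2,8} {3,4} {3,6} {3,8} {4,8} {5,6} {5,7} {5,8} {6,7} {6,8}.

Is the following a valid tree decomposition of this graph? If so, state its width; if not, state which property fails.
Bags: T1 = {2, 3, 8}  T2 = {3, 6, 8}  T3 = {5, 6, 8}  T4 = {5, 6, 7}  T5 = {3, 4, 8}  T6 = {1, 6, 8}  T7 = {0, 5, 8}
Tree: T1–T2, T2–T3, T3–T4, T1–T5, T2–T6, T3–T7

Yes; width 2.

Vertex coverage: the bags together contain {0, 1, 2, 3, 4, 5, 6, 7, 8}, the full vertex set. Edge coverage: each edge of G has both endpoints in at least one bag. Running intersection: for every vertex, the bags containing it form a connected subtree. All three properties hold, so this is a valid tree decomposition of width max|bag| − 1 = 2, and hence tw(G) ≤ 2.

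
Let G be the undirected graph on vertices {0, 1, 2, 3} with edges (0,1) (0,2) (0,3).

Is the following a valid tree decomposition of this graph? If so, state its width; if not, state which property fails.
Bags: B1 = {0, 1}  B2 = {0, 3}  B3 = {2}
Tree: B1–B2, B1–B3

No — edge (0,2) lies in no bag.

A tree decomposition must satisfy three properties: every vertex lies in some bag; for every edge, both endpoints lie together in some bag; and for every vertex, the bags containing it form a connected subtree. Here edge (0,2) lies in no bag, so the decomposition is invalid.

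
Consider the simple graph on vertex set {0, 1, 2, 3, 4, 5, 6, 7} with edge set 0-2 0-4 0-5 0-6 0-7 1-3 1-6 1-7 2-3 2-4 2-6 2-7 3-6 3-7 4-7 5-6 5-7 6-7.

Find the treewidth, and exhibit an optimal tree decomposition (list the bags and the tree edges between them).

Treewidth 3.
One such decomposition:
Bags: B1 = {0, 2, 6, 7}  B2 = {2, 3, 6, 7}  B3 = {1, 3, 6, 7}  B4 = {0, 2, 4, 7}  B5 = {0, 5, 6, 7}
Tree: B1–B2, B2–B3, B1–B4, B1–B5

Each bag holds 4 vertices, so the decomposition has width 3, which upper-bounds the treewidth. For the lower bound, the 4 vertices {0, 2, 4, 7} are pairwise adjacent, and any tree decomposition puts a clique entirely inside one bag — forcing width ≥ 3. Combining the bounds, tw(G) = 3.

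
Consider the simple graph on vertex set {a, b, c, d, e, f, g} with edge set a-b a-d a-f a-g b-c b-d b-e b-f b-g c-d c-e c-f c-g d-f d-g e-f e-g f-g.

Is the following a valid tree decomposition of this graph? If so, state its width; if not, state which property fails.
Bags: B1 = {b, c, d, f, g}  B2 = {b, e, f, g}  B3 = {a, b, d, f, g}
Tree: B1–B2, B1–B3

A tree decomposition must satisfy three properties: every vertex lies in some bag; for every edge, both endpoints lie together in some bag; and for every vertex, the bags containing it form a connected subtree. Here edge (c,e) lies in no bag, so the decomposition is invalid.

No — edge (c,e) lies in no bag.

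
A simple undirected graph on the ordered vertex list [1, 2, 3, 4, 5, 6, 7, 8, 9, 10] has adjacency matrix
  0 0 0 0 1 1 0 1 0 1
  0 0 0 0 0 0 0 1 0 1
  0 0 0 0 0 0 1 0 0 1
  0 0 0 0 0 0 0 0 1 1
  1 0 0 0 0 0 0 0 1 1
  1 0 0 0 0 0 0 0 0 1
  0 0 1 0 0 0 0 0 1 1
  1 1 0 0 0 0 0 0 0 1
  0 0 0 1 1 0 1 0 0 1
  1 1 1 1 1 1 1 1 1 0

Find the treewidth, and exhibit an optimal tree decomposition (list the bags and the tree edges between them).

Treewidth 2.
Bags: B1 = {2, 8, 10}  B2 = {1, 8, 10}  B3 = {1, 5, 10}  B4 = {5, 9, 10}  B5 = {7, 9, 10}  B6 = {3, 7, 10}  B7 = {4, 9, 10}  B8 = {1, 6, 10}
Tree: B1–B2, B2–B3, B3–B4, B4–B5, B5–B6, B4–B7, B2–B8

Each bag holds 3 vertices, so the decomposition has width 2, which upper-bounds the treewidth. For the lower bound, the 3 vertices {1, 8, 10} are pairwise adjacent, and any tree decomposition puts a clique entirely inside one bag — forcing width ≥ 2. Therefore the treewidth is 2.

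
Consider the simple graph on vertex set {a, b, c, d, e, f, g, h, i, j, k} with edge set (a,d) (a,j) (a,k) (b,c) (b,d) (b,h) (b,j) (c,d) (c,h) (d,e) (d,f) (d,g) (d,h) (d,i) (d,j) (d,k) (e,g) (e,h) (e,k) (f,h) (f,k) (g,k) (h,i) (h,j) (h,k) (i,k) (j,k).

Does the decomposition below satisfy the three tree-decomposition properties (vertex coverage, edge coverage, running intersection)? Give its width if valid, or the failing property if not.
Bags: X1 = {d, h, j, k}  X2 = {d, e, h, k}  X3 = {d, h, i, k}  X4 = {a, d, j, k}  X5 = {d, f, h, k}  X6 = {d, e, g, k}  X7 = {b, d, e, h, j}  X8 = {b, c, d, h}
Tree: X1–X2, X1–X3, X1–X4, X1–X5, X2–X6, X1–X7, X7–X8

A tree decomposition must satisfy three properties: every vertex lies in some bag; for every edge, both endpoints lie together in some bag; and for every vertex, the bags containing it form a connected subtree. Here bags containing vertex e are not connected in the tree, so the decomposition is invalid.

No — bags containing vertex e are not connected in the tree.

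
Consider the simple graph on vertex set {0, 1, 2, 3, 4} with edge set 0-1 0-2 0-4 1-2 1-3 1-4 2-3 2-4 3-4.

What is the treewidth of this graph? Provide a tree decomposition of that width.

Treewidth 3.
Bags: B1 = {0, 1, 2, 4}  B2 = {1, 2, 3, 4}
Tree: B1–B2

Each bag holds 4 vertices, so the decomposition has width 3, which upper-bounds the treewidth. Conversely, {0, 1, 2, 4} is a clique of size 4, and the vertices of any clique must share a bag in every tree decomposition; so some bag has ≥ 4 vertices and tw(G) ≥ 3. The upper and lower bounds meet at 3, so that is the treewidth.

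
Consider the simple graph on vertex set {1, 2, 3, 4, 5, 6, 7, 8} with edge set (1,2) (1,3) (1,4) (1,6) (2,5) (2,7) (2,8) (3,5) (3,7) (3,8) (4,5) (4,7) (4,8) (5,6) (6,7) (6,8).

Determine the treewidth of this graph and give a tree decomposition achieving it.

Treewidth 4.
One optimal decomposition is:
Bags: B1 = {1, 5, 6, 7, 8}  B2 = {1, 3, 5, 7, 8}  B3 = {1, 2, 5, 7, 8}  B4 = {1, 4, 5, 7, 8}
Tree: B1–B2, B2–B3, B3–B4

Each bag holds 5 vertices, so the decomposition has width 4, which upper-bounds the treewidth. For the lower bound: the 5 vertex sets {1,6}, {3,8}, {2,5}, {7}, {4} are disjoint, each induces a connected subgraph, and every pair is joined by at least one edge of G. Contracting each set to a single vertex therefore yields K_{5} as a minor, and since treewidth is minor-monotone, tw(G) ≥ tw(K_{5}) = 4. Hence tw(G) = 4 exactly.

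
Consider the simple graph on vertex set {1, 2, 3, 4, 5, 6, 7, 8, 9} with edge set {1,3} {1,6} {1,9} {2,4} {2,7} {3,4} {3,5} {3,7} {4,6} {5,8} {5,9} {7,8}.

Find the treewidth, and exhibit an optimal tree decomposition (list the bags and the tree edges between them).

The largest bag has 4 vertices, giving width 3; this decomposition certifies tw(G) ≤ 3. For the lower bound: the 4 vertex sets {1,6,9}, {4}, {3}, {2,5,7,8} are disjoint, each induces a connected subgraph, and every pair is joined by at least one edge of G. Contracting each set to a single vertex therefore yields K_{4} as a minor, and since treewidth is minor-monotone, tw(G) ≥ tw(K_{4}) = 3. Therefore the treewidth is 3.

Treewidth 3.
One such decomposition:
Bags: B1 = {1, 4, 6, 9}  B2 = {1, 3, 4, 9}  B3 = {3, 4, 5, 9}  B4 = {2, 3, 4, 5}  B5 = {2, 3, 5, 7}  B6 = {2, 5, 7, 8}
Tree: B1–B2, B2–B3, B3–B4, B4–B5, B5–B6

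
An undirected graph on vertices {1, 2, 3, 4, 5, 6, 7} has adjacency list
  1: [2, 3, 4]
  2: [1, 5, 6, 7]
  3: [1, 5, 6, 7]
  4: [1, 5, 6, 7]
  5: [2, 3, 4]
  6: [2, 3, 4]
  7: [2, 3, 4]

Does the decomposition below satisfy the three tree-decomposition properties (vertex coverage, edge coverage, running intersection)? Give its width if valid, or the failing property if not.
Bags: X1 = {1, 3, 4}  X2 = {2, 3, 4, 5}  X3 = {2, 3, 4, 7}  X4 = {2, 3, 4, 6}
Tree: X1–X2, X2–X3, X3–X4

No — edge (2,1) lies in no bag.

A tree decomposition must satisfy three properties: every vertex lies in some bag; for every edge, both endpoints lie together in some bag; and for every vertex, the bags containing it form a connected subtree. Here edge (2,1) lies in no bag, so the decomposition is invalid.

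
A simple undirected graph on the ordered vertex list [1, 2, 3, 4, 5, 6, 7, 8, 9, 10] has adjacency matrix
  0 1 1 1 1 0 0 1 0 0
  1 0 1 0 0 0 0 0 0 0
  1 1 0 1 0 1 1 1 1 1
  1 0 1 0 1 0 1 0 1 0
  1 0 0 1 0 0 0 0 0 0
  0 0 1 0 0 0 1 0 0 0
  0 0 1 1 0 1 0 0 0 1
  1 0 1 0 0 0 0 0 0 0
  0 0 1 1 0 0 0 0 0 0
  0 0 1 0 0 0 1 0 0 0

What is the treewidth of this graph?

A width-2 tree decomposition is:
Bags: B1 = {3, 4, 7}  B2 = {3, 6, 7}  B3 = {1, 3, 4}  B4 = {1, 3, 8}  B5 = {1, 2, 3}  B6 = {3, 7, 10}  B7 = {1, 4, 5}  B8 = {3, 4, 9}
Tree: B1–B2, B1–B3, B3–B4, B3–B5, B1–B6, B3–B7, B3–B8
The largest bag has 3 vertices, giving width 2; this decomposition certifies tw(G) ≤ 2. For the lower bound, the 3 vertices {1, 3, 8} are pairwise adjacent, and any tree decomposition puts a clique entirely inside one bag — forcing width ≥ 2. The upper and lower bounds meet at 2, so that is the treewidth.

2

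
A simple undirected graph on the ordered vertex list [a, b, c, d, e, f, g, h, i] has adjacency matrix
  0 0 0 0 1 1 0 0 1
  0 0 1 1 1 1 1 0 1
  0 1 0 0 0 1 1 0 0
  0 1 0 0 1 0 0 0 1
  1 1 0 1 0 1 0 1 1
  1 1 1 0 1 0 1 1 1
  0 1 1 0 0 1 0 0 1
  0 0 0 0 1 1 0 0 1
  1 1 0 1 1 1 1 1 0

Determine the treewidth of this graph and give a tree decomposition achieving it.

Every bag has size at most 4, so the width is 4 − 1 = 3 and tw(G) ≤ 3. Conversely, {b, d, e, i} is a clique of size 4, and the vertices of any clique must share a bag in every tree decomposition; so some bag has ≥ 4 vertices and tw(G) ≥ 3. Combining the bounds, tw(G) = 3.

Treewidth 3.
One optimal decomposition is:
Bags: B1 = {b, e, f, i}  B2 = {b, d, e, i}  B3 = {b, f, g, i}  B4 = {a, e, f, i}  B5 = {b, c, f, g}  B6 = {e, f, h, i}
Tree: B1–B2, B1–B3, B1–B4, B3–B5, B4–B6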